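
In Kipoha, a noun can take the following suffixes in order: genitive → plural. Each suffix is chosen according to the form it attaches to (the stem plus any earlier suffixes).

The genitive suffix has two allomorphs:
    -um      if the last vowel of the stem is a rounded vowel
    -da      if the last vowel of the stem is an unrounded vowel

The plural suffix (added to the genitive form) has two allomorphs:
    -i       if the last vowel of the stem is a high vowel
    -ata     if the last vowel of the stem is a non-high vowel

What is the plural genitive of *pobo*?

The last vowel of *pobo* is /o/, which is a rounded vowel, so the genitive suffix is -um, giving *poboum*.
The last vowel of the genitive form *poboum* is /u/, which is a high vowel, so the plural suffix is -i, giving *poboumi*.

poboumi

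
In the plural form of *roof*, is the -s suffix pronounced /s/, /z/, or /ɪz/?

/s/

The stem *roof* ends in a voiceless non-sibilant consonant.
The plural suffix surfaces as /ɪz/ after sibilants, /s/ after other voiceless consonants, and /z/ after other voiced sounds.
So the plural -s on *roof* is pronounced /s/.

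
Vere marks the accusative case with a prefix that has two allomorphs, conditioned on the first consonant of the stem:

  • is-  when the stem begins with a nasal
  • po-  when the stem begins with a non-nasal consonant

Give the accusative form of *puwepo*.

The first consonant of *puwepo* is /p/, which is non-nasal, so the prefix is po-, giving *popuwepo*.

popuwepo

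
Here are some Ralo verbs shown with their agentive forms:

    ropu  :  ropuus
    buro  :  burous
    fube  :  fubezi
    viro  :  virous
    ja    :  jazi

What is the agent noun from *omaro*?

omarous

Looking at the last vowel of each stem: -us when the last vowel of the stem is a rounded vowel (*ropu*, *buro*, *viro*); -zi when the last vowel of the stem is an unrounded vowel (*fube*, *ja*).
*omaro* — last vowel /o/ (a rounded vowel) → -us → *omarous*.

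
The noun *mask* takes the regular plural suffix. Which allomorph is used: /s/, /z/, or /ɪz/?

/s/

The stem *mask* ends in a voiceless non-sibilant consonant.
The plural suffix surfaces as /ɪz/ after sibilants, /s/ after other voiceless consonants, and /z/ after other voiced sounds.
So the plural -s on *mask* is pronounced /s/.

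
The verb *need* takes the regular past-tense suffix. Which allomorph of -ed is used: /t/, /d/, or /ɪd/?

The stem *need* ends in /t/ or /d/.
The -ed suffix is realized as /ɪd/ after /t, d/; as /t/ after other voiceless consonants; and as /d/ after other voiced sounds.
So -ed on *need* is pronounced /ɪd/.

/ɪd/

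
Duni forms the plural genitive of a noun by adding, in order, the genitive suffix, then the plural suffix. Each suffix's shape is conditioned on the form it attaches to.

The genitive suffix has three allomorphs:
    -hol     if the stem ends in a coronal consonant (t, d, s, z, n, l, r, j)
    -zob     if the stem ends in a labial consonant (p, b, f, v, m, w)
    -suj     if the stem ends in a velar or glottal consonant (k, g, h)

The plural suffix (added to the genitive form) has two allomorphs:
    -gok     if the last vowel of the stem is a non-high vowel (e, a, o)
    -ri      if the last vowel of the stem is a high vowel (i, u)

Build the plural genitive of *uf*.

ufzobgok

*uf* — final consonant /f/ (labial) → -zob → *ufzob*.
The genitive form *ufzob*: last vowel = /o/, a non-high vowel → -gok → *ufzobgok*.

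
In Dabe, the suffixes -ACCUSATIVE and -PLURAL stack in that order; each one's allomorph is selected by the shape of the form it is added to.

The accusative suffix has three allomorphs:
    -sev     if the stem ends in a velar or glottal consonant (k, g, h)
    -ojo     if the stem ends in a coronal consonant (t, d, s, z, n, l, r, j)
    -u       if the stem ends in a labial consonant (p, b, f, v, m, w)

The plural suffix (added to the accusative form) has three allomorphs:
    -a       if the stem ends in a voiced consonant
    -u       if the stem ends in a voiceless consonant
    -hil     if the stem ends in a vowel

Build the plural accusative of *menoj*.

*menoj*: final consonant = /j/, coronal → -ojo → *menojojo*.
The accusative form *menojojo*: final sound = /o/, a vowel → -hil → *menojojohil*.

menojojohil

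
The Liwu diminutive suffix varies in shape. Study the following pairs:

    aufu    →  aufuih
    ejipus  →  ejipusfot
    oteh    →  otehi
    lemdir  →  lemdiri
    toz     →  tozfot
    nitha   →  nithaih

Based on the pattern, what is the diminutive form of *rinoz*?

The suffix is conditioned by the final sound: -fot when the stem ends in a sibilant (*ejipus*, *toz*); -i when the stem ends in a non-sibilant consonant (*oteh*, *lemdir*); -ih when the stem ends in a vowel (*aufu*, *nitha*).
The final sound of *rinoz* is /z/, which is a sibilant, so the suffix is -fot, giving *rinozfot*.

rinozfot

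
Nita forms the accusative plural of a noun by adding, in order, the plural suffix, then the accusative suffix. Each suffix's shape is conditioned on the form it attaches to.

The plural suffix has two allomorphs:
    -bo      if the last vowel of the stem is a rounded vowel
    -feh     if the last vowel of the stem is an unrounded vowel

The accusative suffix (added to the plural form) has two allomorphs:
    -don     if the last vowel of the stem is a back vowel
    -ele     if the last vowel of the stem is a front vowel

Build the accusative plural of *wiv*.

*wiv* — last vowel /i/ (an unrounded vowel) → -feh → *wivfeh*.
Since the last vowel of the plural form *wivfeh* is /e/ (a front vowel), it takes -ele, giving *wivfehele*.

wivfehele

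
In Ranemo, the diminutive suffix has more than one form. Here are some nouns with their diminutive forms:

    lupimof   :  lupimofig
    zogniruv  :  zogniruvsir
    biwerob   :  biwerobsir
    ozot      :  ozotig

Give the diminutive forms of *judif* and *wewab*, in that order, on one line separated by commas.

judifig, wewabsir

The suffix is conditioned by the final consonant: -ig when the stem ends in a voiceless consonant (*lupimof*, *ozot*); -sir when the stem ends in a voiced consonant (*zogniruv*, *biwerob*).
Since the final consonant of *judif* is /f/ (voiceless), it takes -ig, giving *judifig*.
*wewab* — final consonant /b/ (voiced) → -sir → *wewabsir*.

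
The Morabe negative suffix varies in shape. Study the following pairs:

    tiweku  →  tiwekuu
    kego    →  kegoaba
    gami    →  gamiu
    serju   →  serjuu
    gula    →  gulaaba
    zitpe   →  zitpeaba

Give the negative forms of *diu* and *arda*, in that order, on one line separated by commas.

diuu, ardaaba

The alternation tracks the last vowel of the stem — -u when the last vowel of the stem is a high vowel (*tiweku*, *gami*, *serju*); -aba when the last vowel of the stem is a non-high vowel (*kego*, *gula*, *zitpe*).
*diu*: last vowel = /u/, a high vowel → -u → *diuu*.
*arda*: last vowel = /a/, a non-high vowel → -aba → *ardaaba*.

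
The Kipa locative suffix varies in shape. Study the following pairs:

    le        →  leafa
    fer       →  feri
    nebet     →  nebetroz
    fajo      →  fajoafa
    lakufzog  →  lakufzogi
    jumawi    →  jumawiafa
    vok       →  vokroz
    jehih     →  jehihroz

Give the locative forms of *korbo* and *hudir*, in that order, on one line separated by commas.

The suffix is conditioned by the final sound: -roz when the stem ends in a voiceless consonant (*nebet*, *vok*, *jehih*); -i when the stem ends in a voiced consonant (*fer*, *lakufzog*); -afa when the stem ends in a vowel (*le*, *fajo*, *jumawi*).
*korbo* — final sound /o/ (a vowel) → -afa → *korboafa*.
Since the final sound of *hudir* is /r/ (a voiced consonant), it takes -i, giving *hudiri*.

korboafa, hudiri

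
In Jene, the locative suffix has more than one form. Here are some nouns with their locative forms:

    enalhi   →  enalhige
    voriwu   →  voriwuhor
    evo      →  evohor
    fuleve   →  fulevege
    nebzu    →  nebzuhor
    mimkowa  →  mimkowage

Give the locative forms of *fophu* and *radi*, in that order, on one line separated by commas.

Looking at the last vowel of each stem: -hor when the last vowel of the stem is a rounded vowel (*voriwu*, *evo*, *nebzu*); -ge when the last vowel of the stem is an unrounded vowel (*enalhi*, *fuleve*, *mimkowa*).
The last vowel of *fophu* is /u/, which is a rounded vowel, so the suffix is -hor, giving *fophuhor*.
Since the last vowel of *radi* is /i/ (an unrounded vowel), it takes -ge, giving *radige*.

fophuhor, radige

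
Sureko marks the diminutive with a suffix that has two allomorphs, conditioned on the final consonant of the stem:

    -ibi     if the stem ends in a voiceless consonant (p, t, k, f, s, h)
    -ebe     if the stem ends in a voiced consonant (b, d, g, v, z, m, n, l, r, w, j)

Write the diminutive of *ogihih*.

ogihihibi

*ogihih* — final consonant /h/ (voiceless) → -ibi → *ogihihibi*.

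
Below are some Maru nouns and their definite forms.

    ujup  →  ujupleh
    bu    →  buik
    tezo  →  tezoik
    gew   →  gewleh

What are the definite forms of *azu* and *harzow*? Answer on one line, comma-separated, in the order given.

The pattern is consonant vs. vowel: -leh when the stem ends in a consonant (*ujup*, *gew*); -ik when the stem ends in a vowel (*bu*, *tezo*).
*azu*: final sound = /u/, a vowel → -ik → *azuik*.
*harzow*: final sound = /w/, a consonant → -leh → *harzowleh*.

azuik, harzowleh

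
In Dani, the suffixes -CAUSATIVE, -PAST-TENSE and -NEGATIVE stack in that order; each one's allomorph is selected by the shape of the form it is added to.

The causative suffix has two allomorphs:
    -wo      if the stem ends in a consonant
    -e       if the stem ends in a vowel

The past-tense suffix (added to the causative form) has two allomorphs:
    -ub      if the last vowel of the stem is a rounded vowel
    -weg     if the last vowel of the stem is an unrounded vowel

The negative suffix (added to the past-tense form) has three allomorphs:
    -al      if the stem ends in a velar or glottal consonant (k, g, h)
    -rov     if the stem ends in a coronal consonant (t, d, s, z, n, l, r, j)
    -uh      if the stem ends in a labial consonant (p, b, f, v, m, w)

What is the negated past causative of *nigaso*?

*nigaso*: final sound = /o/, a vowel → -e → *nigasoe*.
The causative form *nigasoe*: last vowel = /e/, an unrounded vowel → -weg → *nigasoeweg*.
The past-tense form *nigasoeweg* — final consonant /g/ (velar/glottal) → -al → *nigasoewegal*.

nigasoewegal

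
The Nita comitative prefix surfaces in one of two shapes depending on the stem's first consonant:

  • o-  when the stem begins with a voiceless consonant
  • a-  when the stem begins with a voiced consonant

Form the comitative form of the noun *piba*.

*piba* — first consonant /p/ (voiceless) → o- → *opiba*.

opiba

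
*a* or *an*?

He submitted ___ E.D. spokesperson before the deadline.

The indefinite article is chosen by the initial *sound* of the following word, not its spelling.
The initialism *E.D.* is read letter by letter; the first letter, E, is pronounced /iː/, which begins with a vowel sound.
So the article is *an*: He submitted an E.D. spokesperson before the deadline.

an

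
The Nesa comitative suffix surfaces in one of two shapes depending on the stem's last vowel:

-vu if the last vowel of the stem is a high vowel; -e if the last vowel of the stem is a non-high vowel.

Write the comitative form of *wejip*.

wejipvu

*wejip*: last vowel = /i/, a high vowel → -vu → *wejipvu*.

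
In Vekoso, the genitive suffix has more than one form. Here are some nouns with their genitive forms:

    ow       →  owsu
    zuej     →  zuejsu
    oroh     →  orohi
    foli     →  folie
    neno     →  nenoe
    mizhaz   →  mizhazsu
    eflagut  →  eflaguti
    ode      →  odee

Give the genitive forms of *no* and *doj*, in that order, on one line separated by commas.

noe, dojsu

The alternation tracks the final sound of the stem — -i when the stem ends in a voiceless consonant (*oroh*, *eflagut*); -su when the stem ends in a voiced consonant (*ow*, *zuej*, *mizhaz*); -e when the stem ends in a vowel (*foli*, *neno*, *ode*).
The final sound of *no* is /o/, which is a vowel, so the suffix is -e, giving *noe*.
*doj* — final sound /j/ (a voiced consonant) → -su → *dojsu*.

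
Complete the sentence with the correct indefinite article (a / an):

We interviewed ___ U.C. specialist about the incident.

a

The indefinite article is chosen by the initial *sound* of the following word, not its spelling.
The initialism *U.C.* is read letter by letter; the first letter, U, is pronounced /juː/, which begins with a consonant sound.
So the article is *a*: We interviewed a U.C. specialist about the incident.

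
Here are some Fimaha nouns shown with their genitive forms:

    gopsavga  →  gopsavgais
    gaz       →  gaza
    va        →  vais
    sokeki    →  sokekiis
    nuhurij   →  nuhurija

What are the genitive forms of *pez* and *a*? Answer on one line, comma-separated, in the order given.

The suffix is conditioned by the final sound: -a when the stem ends in a consonant (*gaz*, *nuhurij*); -is when the stem ends in a vowel (*gopsavga*, *va*, *sokeki*).
*pez* — final sound /z/ (a consonant) → -a → *peza*.
Since the final sound of *a* is /a/ (a vowel), it takes -is, giving *ais*.

peza, ais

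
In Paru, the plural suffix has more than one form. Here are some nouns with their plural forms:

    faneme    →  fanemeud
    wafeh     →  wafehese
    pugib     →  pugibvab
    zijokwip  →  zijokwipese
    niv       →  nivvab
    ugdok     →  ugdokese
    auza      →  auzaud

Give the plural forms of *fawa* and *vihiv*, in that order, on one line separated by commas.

fawaud, vihivvab

The alternation tracks the final sound of the stem — -ese when the stem ends in a voiceless consonant (*wafeh*, *zijokwip*, *ugdok*); -vab when the stem ends in a voiced consonant (*pugib*, *niv*); -ud when the stem ends in a vowel (*faneme*, *auza*).
*fawa*: final sound = /a/, a vowel → -ud → *fawaud*.
*vihiv* — final sound /v/ (a voiced consonant) → -vab → *vihivvab*.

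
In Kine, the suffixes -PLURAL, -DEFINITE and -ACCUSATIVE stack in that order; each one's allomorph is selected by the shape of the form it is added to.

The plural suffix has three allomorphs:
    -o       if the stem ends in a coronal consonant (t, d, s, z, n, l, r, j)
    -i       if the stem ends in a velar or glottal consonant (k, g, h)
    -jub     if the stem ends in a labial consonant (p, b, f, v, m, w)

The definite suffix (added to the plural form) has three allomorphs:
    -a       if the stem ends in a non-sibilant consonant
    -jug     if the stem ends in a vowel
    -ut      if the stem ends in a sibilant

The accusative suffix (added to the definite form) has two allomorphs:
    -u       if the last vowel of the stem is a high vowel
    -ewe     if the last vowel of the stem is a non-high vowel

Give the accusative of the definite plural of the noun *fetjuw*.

fetjuwjubaewe

The final consonant of *fetjuw* is /w/, which is labial, so the plural suffix is -jub, giving *fetjuwjub*.
The final sound of the plural form *fetjuwjub* is /b/, which is a non-sibilant consonant, so the definite suffix is -a, giving *fetjuwjuba*.
The definite form *fetjuwjuba*: last vowel = /a/, a non-high vowel → -ewe → *fetjuwjubaewe*.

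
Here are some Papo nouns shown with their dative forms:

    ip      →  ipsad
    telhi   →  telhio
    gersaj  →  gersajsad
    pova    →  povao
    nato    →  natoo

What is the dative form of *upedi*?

upedio

The pattern is consonant vs. vowel: -sad when the stem ends in a consonant (*ip*, *gersaj*); -o when the stem ends in a vowel (*telhi*, *pova*, *nato*).
*upedi* — final sound /i/ (a vowel) → -o → *upedio*.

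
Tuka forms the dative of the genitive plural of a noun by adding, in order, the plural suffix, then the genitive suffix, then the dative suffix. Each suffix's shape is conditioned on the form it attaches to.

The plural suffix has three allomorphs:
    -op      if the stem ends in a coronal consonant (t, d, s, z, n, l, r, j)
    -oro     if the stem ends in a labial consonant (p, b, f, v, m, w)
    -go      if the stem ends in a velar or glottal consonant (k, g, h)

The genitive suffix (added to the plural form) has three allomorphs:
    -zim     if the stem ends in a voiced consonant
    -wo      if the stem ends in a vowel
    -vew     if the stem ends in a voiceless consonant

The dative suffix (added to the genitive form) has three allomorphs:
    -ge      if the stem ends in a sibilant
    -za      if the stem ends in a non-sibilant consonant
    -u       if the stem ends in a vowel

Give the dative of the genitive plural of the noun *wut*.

wutopvewza

Since the final consonant of *wut* is /t/ (coronal), it takes -op, giving *wutop*.
The plural form *wutop*: final sound = /p/, a voiceless consonant → -vew → *wutopvew*.
The genitive form *wutopvew* — final sound /w/ (a non-sibilant consonant) → -za → *wutopvewza*.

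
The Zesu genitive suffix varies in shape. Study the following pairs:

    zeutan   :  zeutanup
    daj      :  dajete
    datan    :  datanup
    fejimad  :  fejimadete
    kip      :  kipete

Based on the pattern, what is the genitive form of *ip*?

ipete

The suffix is conditioned by the final consonant: -up when the stem ends in a nasal (*zeutan*, *datan*); -ete when the stem ends in a non-nasal consonant (*daj*, *fejimad*, *kip*).
The final consonant of *ip* is /p/, which is non-nasal, so the suffix is -ete, giving *ipete*.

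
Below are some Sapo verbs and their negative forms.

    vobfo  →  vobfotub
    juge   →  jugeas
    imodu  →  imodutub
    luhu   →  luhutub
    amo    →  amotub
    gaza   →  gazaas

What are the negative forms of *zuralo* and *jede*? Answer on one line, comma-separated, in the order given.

zuralotub, jedeas

The pattern is rounding harmony: -tub when the last vowel of the stem is a rounded vowel (*vobfo*, *imodu*, *luhu*, *amo*); -as when the last vowel of the stem is an unrounded vowel (*juge*, *gaza*).
Since the last vowel of *zuralo* is /o/ (a rounded vowel), it takes -tub, giving *zuralotub*.
*jede*: last vowel = /e/, an unrounded vowel → -as → *jedeas*.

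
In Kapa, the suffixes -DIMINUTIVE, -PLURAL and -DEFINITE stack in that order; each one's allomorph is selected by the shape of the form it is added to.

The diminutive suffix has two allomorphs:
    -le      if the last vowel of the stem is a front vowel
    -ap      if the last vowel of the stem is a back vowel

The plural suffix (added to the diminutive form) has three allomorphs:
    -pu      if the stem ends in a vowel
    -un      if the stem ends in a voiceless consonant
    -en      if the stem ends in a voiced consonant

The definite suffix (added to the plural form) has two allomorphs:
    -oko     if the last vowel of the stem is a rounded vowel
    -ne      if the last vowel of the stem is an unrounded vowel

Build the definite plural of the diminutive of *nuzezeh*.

*nuzezeh* — last vowel /e/ (a front vowel) → -le → *nuzezehle*.
The diminutive form *nuzezehle*: final sound = /e/, a vowel → -pu → *nuzezehlepu*.
The last vowel of the plural form *nuzezehlepu* is /u/, which is a rounded vowel, so the definite suffix is -oko, giving *nuzezehlepuoko*.

nuzezehlepuoko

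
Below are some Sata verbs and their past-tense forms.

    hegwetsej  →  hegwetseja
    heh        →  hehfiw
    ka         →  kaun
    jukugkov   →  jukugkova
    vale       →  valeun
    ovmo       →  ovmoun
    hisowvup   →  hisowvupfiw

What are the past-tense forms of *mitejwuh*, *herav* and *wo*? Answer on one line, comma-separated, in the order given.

mitejwuhfiw, herava, woun

Looking at the final sound of each stem: -fiw when the stem ends in a voiceless consonant (*heh*, *hisowvup*); -a when the stem ends in a voiced consonant (*hegwetsej*, *jukugkov*); -un when the stem ends in a vowel (*ka*, *vale*, *ovmo*).
The final sound of *mitejwuh* is /h/, which is a voiceless consonant, so the suffix is -fiw, giving *mitejwuhfiw*.
Since the final sound of *herav* is /v/ (a voiced consonant), it takes -a, giving *herava*.
Since the final sound of *wo* is /o/ (a vowel), it takes -un, giving *woun*.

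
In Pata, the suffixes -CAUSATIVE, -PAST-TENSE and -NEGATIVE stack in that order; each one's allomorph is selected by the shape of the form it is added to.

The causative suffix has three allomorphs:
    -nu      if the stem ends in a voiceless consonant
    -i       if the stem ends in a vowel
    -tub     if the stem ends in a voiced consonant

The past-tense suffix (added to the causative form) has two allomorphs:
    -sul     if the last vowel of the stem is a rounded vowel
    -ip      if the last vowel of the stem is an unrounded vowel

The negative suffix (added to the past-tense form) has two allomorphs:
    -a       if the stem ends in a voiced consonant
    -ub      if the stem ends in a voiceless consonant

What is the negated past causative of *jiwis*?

*jiwis*: final sound = /s/, a voiceless consonant → -nu → *jiwisnu*.
The last vowel of the causative form *jiwisnu* is /u/, which is a rounded vowel, so the past-tense suffix is -sul, giving *jiwisnusul*.
The past-tense form *jiwisnusul* — final consonant /l/ (voiced) → -a → *jiwisnusula*.

jiwisnusula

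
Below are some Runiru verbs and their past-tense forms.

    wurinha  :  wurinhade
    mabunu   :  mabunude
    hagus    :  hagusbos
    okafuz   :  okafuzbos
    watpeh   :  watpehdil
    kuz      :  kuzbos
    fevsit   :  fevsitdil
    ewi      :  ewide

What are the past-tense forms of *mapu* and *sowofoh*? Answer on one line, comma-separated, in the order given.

mapude, sowofohdil

The suffix is conditioned by the final sound: -bos when the stem ends in a sibilant (*hagus*, *okafuz*, *kuz*); -dil when the stem ends in a non-sibilant consonant (*watpeh*, *fevsit*); -de when the stem ends in a vowel (*wurinha*, *mabunu*, *ewi*).
Since the final sound of *mapu* is /u/ (a vowel), it takes -de, giving *mapude*.
*sowofoh* — final sound /h/ (a non-sibilant consonant) → -dil → *sowofohdil*.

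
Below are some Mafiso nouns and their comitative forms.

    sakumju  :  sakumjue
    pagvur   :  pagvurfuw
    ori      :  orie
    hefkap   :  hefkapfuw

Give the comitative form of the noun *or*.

The pattern is consonant vs. vowel: -fuw when the stem ends in a consonant (*pagvur*, *hefkap*); -e when the stem ends in a vowel (*sakumju*, *ori*).
Since the final sound of *or* is /r/ (a consonant), it takes -fuw, giving *orfuw*.

orfuw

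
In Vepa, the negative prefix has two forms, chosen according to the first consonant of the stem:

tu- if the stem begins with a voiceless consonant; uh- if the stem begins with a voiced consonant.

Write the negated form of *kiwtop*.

*kiwtop* — first consonant /k/ (voiceless) → tu- → *tukiwtop*.

tukiwtop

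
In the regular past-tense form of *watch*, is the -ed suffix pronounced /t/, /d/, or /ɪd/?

The stem *watch* ends in a voiceless consonant other than /t/.
The -ed suffix is realized as /ɪd/ after /t, d/; as /t/ after other voiceless consonants; and as /d/ after other voiced sounds.
So -ed on *watch* is pronounced /t/.

/t/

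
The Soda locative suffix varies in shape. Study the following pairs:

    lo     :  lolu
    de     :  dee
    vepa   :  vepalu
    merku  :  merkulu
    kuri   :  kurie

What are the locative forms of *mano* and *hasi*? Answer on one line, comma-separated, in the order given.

manolu, hasie

The pattern is front/back vowel harmony: -e when the last vowel of the stem is a front vowel (*de*, *kuri*); -lu when the last vowel of the stem is a back vowel (*lo*, *vepa*, *merku*).
The last vowel of *mano* is /o/, which is a back vowel, so the suffix is -lu, giving *manolu*.
*hasi*: last vowel = /i/, a front vowel → -e → *hasie*.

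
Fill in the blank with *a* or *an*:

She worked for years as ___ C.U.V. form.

a

The indefinite article is chosen by the initial *sound* of the following word, not its spelling.
The initialism *C.U.V.* is read letter by letter; the first letter, C, is pronounced /siː/, which begins with a consonant sound.
So the article is *a*: She worked for years as a C.U.V. form.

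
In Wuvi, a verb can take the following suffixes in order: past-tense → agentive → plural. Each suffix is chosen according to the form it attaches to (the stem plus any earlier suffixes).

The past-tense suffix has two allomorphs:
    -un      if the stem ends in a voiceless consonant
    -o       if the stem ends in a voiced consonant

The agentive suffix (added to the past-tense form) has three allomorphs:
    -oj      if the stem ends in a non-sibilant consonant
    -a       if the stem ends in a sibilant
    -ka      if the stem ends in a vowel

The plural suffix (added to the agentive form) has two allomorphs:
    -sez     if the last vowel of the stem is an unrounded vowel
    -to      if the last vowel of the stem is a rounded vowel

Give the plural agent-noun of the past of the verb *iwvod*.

The final consonant of *iwvod* is /d/, which is voiced, so the past-tense suffix is -o, giving *iwvodo*.
The past-tense form *iwvodo*: final sound = /o/, a vowel → -ka → *iwvodoka*.
The agentive form *iwvodoka* — last vowel /a/ (an unrounded vowel) → -sez → *iwvodokasez*.

iwvodokasez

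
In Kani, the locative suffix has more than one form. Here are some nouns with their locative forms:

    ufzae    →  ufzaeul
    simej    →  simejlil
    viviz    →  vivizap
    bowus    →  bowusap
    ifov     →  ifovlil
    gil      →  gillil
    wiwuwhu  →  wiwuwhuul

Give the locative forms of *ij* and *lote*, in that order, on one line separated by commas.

The alternation tracks the final sound of the stem — -ap when the stem ends in a sibilant (*viviz*, *bowus*); -lil when the stem ends in a non-sibilant consonant (*simej*, *ifov*, *gil*); -ul when the stem ends in a vowel (*ufzae*, *wiwuwhu*).
*ij*: final sound = /j/, a non-sibilant consonant → -lil → *ijlil*.
*lote*: final sound = /e/, a vowel → -ul → *loteul*.

ijlil, loteul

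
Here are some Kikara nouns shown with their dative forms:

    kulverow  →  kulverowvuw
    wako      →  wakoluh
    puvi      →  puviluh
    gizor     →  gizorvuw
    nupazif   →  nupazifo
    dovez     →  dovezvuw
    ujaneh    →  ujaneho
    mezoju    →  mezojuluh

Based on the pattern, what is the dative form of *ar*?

arvuw

The pattern is voicing of the final sound: -o when the stem ends in a voiceless consonant (*nupazif*, *ujaneh*); -vuw when the stem ends in a voiced consonant (*kulverow*, *gizor*, *dovez*); -luh when the stem ends in a vowel (*wako*, *puvi*, *mezoju*).
*ar* — final sound /r/ (a voiced consonant) → -vuw → *arvuw*.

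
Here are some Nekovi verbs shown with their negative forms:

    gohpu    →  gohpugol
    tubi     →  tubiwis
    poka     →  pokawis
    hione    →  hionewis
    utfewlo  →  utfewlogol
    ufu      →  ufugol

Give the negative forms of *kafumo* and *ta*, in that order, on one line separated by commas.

The alternation tracks the last vowel of the stem — -gol when the last vowel of the stem is a rounded vowel (*gohpu*, *utfewlo*, *ufu*); -wis when the last vowel of the stem is an unrounded vowel (*tubi*, *poka*, *hione*).
*kafumo*: last vowel = /o/, a rounded vowel → -gol → *kafumogol*.
The last vowel of *ta* is /a/, which is an unrounded vowel, so the suffix is -wis, giving *tawis*.

kafumogol, tawis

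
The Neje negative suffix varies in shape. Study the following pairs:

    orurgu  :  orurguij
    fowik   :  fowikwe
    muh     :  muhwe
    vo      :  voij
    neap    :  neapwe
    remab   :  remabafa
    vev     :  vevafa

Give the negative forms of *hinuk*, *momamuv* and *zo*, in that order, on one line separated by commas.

The alternation tracks the final sound of the stem — -we when the stem ends in a voiceless consonant (*fowik*, *muh*, *neap*); -afa when the stem ends in a voiced consonant (*remab*, *vev*); -ij when the stem ends in a vowel (*orurgu*, *vo*).
*hinuk*: final sound = /k/, a voiceless consonant → -we → *hinukwe*.
*momamuv*: final sound = /v/, a voiced consonant → -afa → *momamuvafa*.
*zo*: final sound = /o/, a vowel → -ij → *zoij*.

hinukwe, momamuvafa, zoij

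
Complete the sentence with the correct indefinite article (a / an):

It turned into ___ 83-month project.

an

The indefinite article is chosen by the initial *sound* of the following word, not its spelling.
The number *83* is spoken "eighty-…", beginning with /ˈeɪti/ — a vowel sound.
So the article is *an*: It turned into an 83-month project.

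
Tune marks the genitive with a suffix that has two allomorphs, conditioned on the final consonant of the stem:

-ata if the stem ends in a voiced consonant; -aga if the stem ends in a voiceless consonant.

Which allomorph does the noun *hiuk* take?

-aga

*hiuk* — final consonant /k/ (voiceless) → -aga.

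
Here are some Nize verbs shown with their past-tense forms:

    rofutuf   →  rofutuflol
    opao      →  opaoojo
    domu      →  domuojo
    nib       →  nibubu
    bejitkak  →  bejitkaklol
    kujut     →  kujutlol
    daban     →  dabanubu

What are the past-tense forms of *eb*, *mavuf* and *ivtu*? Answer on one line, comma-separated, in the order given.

ebubu, mavuflol, ivtuojo

The suffix is conditioned by the final sound: -lol when the stem ends in a voiceless consonant (*rofutuf*, *bejitkak*, *kujut*); -ubu when the stem ends in a voiced consonant (*nib*, *daban*); -ojo when the stem ends in a vowel (*opao*, *domu*).
*eb* — final sound /b/ (a voiced consonant) → -ubu → *ebubu*.
Since the final sound of *mavuf* is /f/ (a voiceless consonant), it takes -lol, giving *mavuflol*.
*ivtu*: final sound = /u/, a vowel → -ojo → *ivtuojo*.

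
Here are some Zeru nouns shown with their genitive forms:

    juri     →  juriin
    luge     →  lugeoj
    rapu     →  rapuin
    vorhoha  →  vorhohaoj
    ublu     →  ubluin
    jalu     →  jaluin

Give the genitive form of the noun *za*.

The suffix is conditioned by the last vowel: -in when the last vowel of the stem is a high vowel (*juri*, *rapu*, *ublu*, *jalu*); -oj when the last vowel of the stem is a non-high vowel (*luge*, *vorhoha*).
*za*: last vowel = /a/, a non-high vowel → -oj → *zaoj*.

zaoj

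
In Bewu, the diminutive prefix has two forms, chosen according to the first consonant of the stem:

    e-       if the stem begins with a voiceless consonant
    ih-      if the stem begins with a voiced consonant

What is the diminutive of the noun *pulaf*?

*pulaf*: first consonant = /p/, voiceless → e- → *epulaf*.

epulaf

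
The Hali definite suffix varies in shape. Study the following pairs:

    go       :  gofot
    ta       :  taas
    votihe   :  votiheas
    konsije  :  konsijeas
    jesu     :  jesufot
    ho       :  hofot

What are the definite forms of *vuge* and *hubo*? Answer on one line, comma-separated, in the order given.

The pattern is rounding harmony: -fot when the last vowel of the stem is a rounded vowel (*go*, *jesu*, *ho*); -as when the last vowel of the stem is an unrounded vowel (*ta*, *votihe*, *konsije*).
*vuge* — last vowel /e/ (an unrounded vowel) → -as → *vugeas*.
Since the last vowel of *hubo* is /o/ (a rounded vowel), it takes -fot, giving *hubofot*.

vugeas, hubofot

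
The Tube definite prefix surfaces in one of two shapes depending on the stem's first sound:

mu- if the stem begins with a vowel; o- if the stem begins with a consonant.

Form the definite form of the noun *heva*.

oheva

The first sound of *heva* is /h/, which is a consonant, so the prefix is o-, giving *oheva*.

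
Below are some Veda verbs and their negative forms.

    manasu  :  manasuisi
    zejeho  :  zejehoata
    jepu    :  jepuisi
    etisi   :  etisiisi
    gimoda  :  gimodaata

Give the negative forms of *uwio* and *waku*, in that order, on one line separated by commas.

uwioata, wakuisi

Looking at the last vowel of each stem: -isi when the last vowel of the stem is a high vowel (*manasu*, *jepu*, *etisi*); -ata when the last vowel of the stem is a non-high vowel (*zejeho*, *gimoda*).
*uwio*: last vowel = /o/, a non-high vowel → -ata → *uwioata*.
Since the last vowel of *waku* is /u/ (a high vowel), it takes -isi, giving *wakuisi*.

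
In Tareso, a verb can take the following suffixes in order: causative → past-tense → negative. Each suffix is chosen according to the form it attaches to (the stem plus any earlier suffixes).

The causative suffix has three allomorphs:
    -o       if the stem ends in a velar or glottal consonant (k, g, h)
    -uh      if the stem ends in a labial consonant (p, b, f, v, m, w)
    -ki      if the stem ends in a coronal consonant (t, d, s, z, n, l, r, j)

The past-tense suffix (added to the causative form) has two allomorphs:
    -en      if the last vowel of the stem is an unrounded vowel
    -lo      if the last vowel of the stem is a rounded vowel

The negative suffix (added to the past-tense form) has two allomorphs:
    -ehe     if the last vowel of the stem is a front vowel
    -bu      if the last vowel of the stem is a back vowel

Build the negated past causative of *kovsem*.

*kovsem*: final consonant = /m/, labial → -uh → *kovsemuh*.
Since the last vowel of the causative form *kovsemuh* is /u/ (a rounded vowel), it takes -lo, giving *kovsemuhlo*.
Since the last vowel of the past-tense form *kovsemuhlo* is /o/ (a back vowel), it takes -bu, giving *kovsemuhlobu*.

kovsemuhlobu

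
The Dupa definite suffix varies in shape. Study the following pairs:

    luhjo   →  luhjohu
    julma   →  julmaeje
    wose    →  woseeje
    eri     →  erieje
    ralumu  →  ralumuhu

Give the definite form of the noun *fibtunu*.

The alternation tracks the last vowel of the stem — -hu when the last vowel of the stem is a rounded vowel (*luhjo*, *ralumu*); -eje when the last vowel of the stem is an unrounded vowel (*julma*, *wose*, *eri*).
The last vowel of *fibtunu* is /u/, which is a rounded vowel, so the suffix is -hu, giving *fibtunuhu*.

fibtunuhu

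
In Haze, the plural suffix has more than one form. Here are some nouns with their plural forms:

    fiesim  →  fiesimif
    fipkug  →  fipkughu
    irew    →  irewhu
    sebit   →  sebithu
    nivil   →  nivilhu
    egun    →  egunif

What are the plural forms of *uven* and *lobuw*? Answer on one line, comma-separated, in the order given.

uvenif, lobuwhu

The alternation tracks the final consonant of the stem — -if when the stem ends in a nasal (*fiesim*, *egun*); -hu when the stem ends in a non-nasal consonant (*fipkug*, *irew*, *sebit*, *nivil*).
*uven* — final consonant /n/ (a nasal) → -if → *uvenif*.
The final consonant of *lobuw* is /w/, which is non-nasal, so the suffix is -hu, giving *lobuwhu*.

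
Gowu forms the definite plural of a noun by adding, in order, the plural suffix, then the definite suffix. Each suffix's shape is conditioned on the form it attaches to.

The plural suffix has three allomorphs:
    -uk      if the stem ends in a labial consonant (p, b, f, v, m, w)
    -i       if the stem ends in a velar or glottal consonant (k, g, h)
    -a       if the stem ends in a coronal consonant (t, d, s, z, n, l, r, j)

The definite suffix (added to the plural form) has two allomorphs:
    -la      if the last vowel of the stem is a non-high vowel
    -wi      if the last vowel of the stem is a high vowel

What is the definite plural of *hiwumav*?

hiwumavukwi

*hiwumav* — final consonant /v/ (labial) → -uk → *hiwumavuk*.
The last vowel of the plural form *hiwumavuk* is /u/, which is a high vowel, so the definite suffix is -wi, giving *hiwumavukwi*.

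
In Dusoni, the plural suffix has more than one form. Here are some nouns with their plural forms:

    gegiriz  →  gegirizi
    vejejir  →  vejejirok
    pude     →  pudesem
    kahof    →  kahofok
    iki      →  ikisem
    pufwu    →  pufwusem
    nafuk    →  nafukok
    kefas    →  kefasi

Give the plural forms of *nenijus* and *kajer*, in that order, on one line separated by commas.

nenijusi, kajerok

The suffix is conditioned by the final sound: -i when the stem ends in a sibilant (*gegiriz*, *kefas*); -ok when the stem ends in a non-sibilant consonant (*vejejir*, *kahof*, *nafuk*); -sem when the stem ends in a vowel (*pude*, *iki*, *pufwu*).
*nenijus*: final sound = /s/, a sibilant → -i → *nenijusi*.
*kajer* — final sound /r/ (a non-sibilant consonant) → -ok → *kajerok*.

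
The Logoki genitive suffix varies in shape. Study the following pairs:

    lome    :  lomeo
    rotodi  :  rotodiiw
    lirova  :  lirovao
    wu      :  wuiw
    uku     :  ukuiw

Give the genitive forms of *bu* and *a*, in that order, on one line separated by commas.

buiw, ao

The suffix is conditioned by the last vowel: -iw when the last vowel of the stem is a high vowel (*rotodi*, *wu*, *uku*); -o when the last vowel of the stem is a non-high vowel (*lome*, *lirova*).
The last vowel of *bu* is /u/, which is a high vowel, so the suffix is -iw, giving *buiw*.
The last vowel of *a* is /a/, which is a non-high vowel, so the suffix is -o, giving *ao*.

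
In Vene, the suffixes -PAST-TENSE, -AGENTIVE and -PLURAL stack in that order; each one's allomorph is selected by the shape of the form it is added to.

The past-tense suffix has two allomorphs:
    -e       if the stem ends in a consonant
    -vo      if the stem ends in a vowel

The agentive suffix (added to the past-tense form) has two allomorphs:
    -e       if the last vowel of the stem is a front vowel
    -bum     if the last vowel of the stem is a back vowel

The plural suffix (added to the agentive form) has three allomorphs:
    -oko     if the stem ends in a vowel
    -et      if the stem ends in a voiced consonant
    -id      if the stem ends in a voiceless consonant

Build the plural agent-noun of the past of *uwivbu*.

*uwivbu* — final sound /u/ (a vowel) → -vo → *uwivbuvo*.
The past-tense form *uwivbuvo*: last vowel = /o/, a back vowel → -bum → *uwivbuvobum*.
The agentive form *uwivbuvobum* — final sound /m/ (a voiced consonant) → -et → *uwivbuvobumet*.

uwivbuvobumet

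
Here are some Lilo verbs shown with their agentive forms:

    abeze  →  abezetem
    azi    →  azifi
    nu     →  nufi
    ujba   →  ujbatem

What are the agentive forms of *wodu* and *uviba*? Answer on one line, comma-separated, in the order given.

wodufi, uvibatem

The alternation tracks the last vowel of the stem — -fi when the last vowel of the stem is a high vowel (*azi*, *nu*); -tem when the last vowel of the stem is a non-high vowel (*abeze*, *ujba*).
*wodu* — last vowel /u/ (a high vowel) → -fi → *wodufi*.
Since the last vowel of *uviba* is /a/ (a non-high vowel), it takes -tem, giving *uvibatem*.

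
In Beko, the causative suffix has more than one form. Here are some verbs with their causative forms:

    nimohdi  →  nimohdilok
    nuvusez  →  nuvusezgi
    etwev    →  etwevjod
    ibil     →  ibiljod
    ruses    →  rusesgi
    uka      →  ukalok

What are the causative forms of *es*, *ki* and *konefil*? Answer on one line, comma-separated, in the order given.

The suffix is conditioned by the final sound: -gi when the stem ends in a sibilant (*nuvusez*, *ruses*); -jod when the stem ends in a non-sibilant consonant (*etwev*, *ibil*); -lok when the stem ends in a vowel (*nimohdi*, *uka*).
*es* — final sound /s/ (a sibilant) → -gi → *esgi*.
*ki*: final sound = /i/, a vowel → -lok → *kilok*.
*konefil* — final sound /l/ (a non-sibilant consonant) → -jod → *konefiljod*.

esgi, kilok, konefiljod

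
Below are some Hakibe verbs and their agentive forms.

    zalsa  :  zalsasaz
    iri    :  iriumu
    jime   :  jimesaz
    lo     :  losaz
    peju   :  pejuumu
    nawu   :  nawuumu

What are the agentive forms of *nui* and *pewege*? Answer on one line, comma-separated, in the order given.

Looking at the last vowel of each stem: -umu when the last vowel of the stem is a high vowel (*iri*, *peju*, *nawu*); -saz when the last vowel of the stem is a non-high vowel (*zalsa*, *jime*, *lo*).
*nui*: last vowel = /i/, a high vowel → -umu → *nuiumu*.
*pewege* — last vowel /e/ (a non-high vowel) → -saz → *pewegesaz*.

nuiumu, pewegesaz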